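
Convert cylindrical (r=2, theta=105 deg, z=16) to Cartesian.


x = 2 * cos(105) = -0.5176
y = 2 * sin(105) = 1.9319
z = 16

(-0.5176, 1.9319, 16)


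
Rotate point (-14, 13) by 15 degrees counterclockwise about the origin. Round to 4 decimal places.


x' = -14*cos(15) - 13*sin(15) = -16.8876
y' = -14*sin(15) + 13*cos(15) = 8.9336

(-16.8876, 8.9336)


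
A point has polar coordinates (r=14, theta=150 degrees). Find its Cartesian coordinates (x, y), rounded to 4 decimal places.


x = 14 * cos(150) = -12.1244
y = 14 * sin(150) = 7

(-12.1244, 7)


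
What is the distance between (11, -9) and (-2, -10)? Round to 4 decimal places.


d = sqrt((-2-11)^2 + (-10--9)^2) = 13.0384

13.0384


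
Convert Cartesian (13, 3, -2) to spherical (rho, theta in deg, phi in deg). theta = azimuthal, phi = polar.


rho = sqrt(13^2 + 3^2 + (-2)^2) = 13.4907
theta = atan2(3, 13) = 12.9946 deg
phi = acos(-2/13.4907) = 98.5255 deg

rho = 13.4907, theta = 12.9946 deg, phi = 98.5255 deg


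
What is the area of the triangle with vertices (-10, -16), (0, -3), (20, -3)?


Area = |x1(y2-y3) + x2(y3-y1) + x3(y1-y2)| / 2
= |-10*(-3--3) + 0*(-3--16) + 20*(-16--3)| / 2
= 130

130


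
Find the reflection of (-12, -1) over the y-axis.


Reflection across y-axis: (x, y) -> (-x, y)
(-12, -1) -> (12, -1)

(12, -1)


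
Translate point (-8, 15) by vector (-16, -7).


Translation: (x+dx, y+dy) = (-8+-16, 15+-7) = (-24, 8)

(-24, 8)


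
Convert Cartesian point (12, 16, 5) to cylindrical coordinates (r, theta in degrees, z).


r = sqrt(12^2 + 16^2) = 20
theta = atan2(16, 12) = 53.1301 deg
z = 5

r = 20, theta = 53.1301 deg, z = 5


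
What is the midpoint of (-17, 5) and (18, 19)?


Midpoint = ((-17+18)/2, (5+19)/2) = (0.5, 12)

(0.5, 12)


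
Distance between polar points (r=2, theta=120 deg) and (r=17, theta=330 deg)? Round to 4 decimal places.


d = sqrt(r1^2 + r2^2 - 2*r1*r2*cos(t2-t1))
d = sqrt(2^2 + 17^2 - 2*2*17*cos(330-120)) = 18.7587

18.7587


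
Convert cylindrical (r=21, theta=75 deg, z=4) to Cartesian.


x = 21 * cos(75) = 5.4352
y = 21 * sin(75) = 20.2844
z = 4

(5.4352, 20.2844, 4)


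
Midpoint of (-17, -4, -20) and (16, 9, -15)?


Midpoint = ((-17+16)/2, (-4+9)/2, (-20+-15)/2) = (-0.5, 2.5, -17.5)

(-0.5, 2.5, -17.5)


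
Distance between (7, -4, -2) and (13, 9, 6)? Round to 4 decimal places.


d = sqrt((13-7)^2 + (9--4)^2 + (6--2)^2) = 16.4012

16.4012


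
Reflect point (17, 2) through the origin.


Reflection through origin: (x, y) -> (-x, -y)
(17, 2) -> (-17, -2)

(-17, -2)


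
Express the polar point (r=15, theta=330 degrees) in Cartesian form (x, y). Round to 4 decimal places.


x = 15 * cos(330) = 12.9904
y = 15 * sin(330) = -7.5

(12.9904, -7.5)


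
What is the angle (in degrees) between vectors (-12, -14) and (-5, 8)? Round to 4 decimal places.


dot = -12*-5 + -14*8 = -52
|u| = 18.4391, |v| = 9.434
cos(angle) = -0.2989
angle = 107.3933 degrees

107.3933 degrees


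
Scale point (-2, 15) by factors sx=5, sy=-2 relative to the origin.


Scaling: (x*sx, y*sy) = (-2*5, 15*-2) = (-10, -30)

(-10, -30)


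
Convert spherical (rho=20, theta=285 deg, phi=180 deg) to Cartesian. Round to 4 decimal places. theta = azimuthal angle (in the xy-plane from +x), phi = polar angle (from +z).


x = 20 * sin(180) * cos(285) = 0
y = 20 * sin(180) * sin(285) = 0
z = 20 * cos(180) = -20

(0, 0, -20)


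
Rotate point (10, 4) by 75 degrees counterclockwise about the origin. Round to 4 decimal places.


x' = 10*cos(75) - 4*sin(75) = -1.2755
y' = 10*sin(75) + 4*cos(75) = 10.6945

(-1.2755, 10.6945)


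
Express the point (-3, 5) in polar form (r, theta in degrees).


r = sqrt((-3)^2 + 5^2) = 5.831
theta = atan2(5, -3) = 120.9638 degrees

r = 5.831, theta = 120.9638 degrees


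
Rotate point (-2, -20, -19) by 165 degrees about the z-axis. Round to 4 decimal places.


x' = -2*cos(165) - -20*sin(165) = 7.1082
y' = -2*sin(165) + -20*cos(165) = 18.8009
z' = -19

(7.1082, 18.8009, -19)


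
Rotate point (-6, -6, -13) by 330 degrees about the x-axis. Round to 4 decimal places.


x' = -6
y' = -6*cos(330) - -13*sin(330) = -11.6962
z' = -6*sin(330) + -13*cos(330) = -8.2583

(-6, -11.6962, -8.2583)


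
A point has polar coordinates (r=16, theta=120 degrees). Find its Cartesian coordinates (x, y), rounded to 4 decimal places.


x = 16 * cos(120) = -8
y = 16 * sin(120) = 13.8564

(-8, 13.8564)


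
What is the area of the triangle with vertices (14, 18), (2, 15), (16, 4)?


Area = |x1(y2-y3) + x2(y3-y1) + x3(y1-y2)| / 2
= |14*(15-4) + 2*(4-18) + 16*(18-15)| / 2
= 87

87


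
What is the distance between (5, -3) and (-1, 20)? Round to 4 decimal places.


d = sqrt((-1-5)^2 + (20--3)^2) = 23.7697

23.7697


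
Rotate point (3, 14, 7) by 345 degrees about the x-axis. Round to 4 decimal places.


x' = 3
y' = 14*cos(345) - 7*sin(345) = 15.3347
z' = 14*sin(345) + 7*cos(345) = 3.138

(3, 15.3347, 3.138)


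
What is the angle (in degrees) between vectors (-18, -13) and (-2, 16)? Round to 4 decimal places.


dot = -18*-2 + -13*16 = -172
|u| = 22.2036, |v| = 16.1245
cos(angle) = -0.4804
angle = 118.7126 degrees

118.7126 degrees


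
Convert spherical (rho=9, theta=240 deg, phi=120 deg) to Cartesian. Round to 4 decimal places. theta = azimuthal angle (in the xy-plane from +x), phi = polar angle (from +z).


x = 9 * sin(120) * cos(240) = -3.8971
y = 9 * sin(120) * sin(240) = -6.75
z = 9 * cos(120) = -4.5

(-3.8971, -6.75, -4.5)


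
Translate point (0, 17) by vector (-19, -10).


Translation: (x+dx, y+dy) = (0+-19, 17+-10) = (-19, 7)

(-19, 7)


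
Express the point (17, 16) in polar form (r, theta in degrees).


r = sqrt(17^2 + 16^2) = 23.3452
theta = atan2(16, 17) = 43.2643 degrees

r = 23.3452, theta = 43.2643 degrees


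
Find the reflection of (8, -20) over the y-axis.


Reflection across y-axis: (x, y) -> (-x, y)
(8, -20) -> (-8, -20)

(-8, -20)


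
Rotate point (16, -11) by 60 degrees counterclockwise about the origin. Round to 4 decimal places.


x' = 16*cos(60) - -11*sin(60) = 17.5263
y' = 16*sin(60) + -11*cos(60) = 8.3564

(17.5263, 8.3564)


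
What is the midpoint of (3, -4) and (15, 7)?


Midpoint = ((3+15)/2, (-4+7)/2) = (9, 1.5)

(9, 1.5)


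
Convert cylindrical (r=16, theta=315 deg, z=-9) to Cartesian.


x = 16 * cos(315) = 11.3137
y = 16 * sin(315) = -11.3137
z = -9

(11.3137, -11.3137, -9)


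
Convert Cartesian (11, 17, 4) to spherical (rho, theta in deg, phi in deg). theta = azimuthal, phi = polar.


rho = sqrt(11^2 + 17^2 + 4^2) = 20.6398
theta = atan2(17, 11) = 57.0948 deg
phi = acos(4/20.6398) = 78.8253 deg

rho = 20.6398, theta = 57.0948 deg, phi = 78.8253 deg


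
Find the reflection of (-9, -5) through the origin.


Reflection through origin: (x, y) -> (-x, -y)
(-9, -5) -> (9, 5)

(9, 5)


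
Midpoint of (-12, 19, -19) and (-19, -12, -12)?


Midpoint = ((-12+-19)/2, (19+-12)/2, (-19+-12)/2) = (-15.5, 3.5, -15.5)

(-15.5, 3.5, -15.5)


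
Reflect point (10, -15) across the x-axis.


Reflection across x-axis: (x, y) -> (x, -y)
(10, -15) -> (10, 15)

(10, 15)


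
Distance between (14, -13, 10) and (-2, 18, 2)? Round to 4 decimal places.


d = sqrt((-2-14)^2 + (18--13)^2 + (2-10)^2) = 35.7911

35.7911


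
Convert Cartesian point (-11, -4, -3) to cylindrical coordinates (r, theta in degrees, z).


r = sqrt((-11)^2 + (-4)^2) = 11.7047
theta = atan2(-4, -11) = 199.9831 deg
z = -3

r = 11.7047, theta = 199.9831 deg, z = -3


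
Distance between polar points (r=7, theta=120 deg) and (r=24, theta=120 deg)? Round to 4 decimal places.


d = sqrt(r1^2 + r2^2 - 2*r1*r2*cos(t2-t1))
d = sqrt(7^2 + 24^2 - 2*7*24*cos(120-120)) = 17

17


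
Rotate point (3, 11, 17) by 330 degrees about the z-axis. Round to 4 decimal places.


x' = 3*cos(330) - 11*sin(330) = 8.0981
y' = 3*sin(330) + 11*cos(330) = 8.0263
z' = 17

(8.0981, 8.0263, 17)


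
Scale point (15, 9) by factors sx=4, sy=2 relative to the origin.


Scaling: (x*sx, y*sy) = (15*4, 9*2) = (60, 18)

(60, 18)


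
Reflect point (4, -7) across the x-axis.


Reflection across x-axis: (x, y) -> (x, -y)
(4, -7) -> (4, 7)

(4, 7)


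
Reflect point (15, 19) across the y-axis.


Reflection across y-axis: (x, y) -> (-x, y)
(15, 19) -> (-15, 19)

(-15, 19)


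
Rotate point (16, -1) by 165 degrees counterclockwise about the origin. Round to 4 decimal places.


x' = 16*cos(165) - -1*sin(165) = -15.196
y' = 16*sin(165) + -1*cos(165) = 5.107

(-15.196, 5.107)


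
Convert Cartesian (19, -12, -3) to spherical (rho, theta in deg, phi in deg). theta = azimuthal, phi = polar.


rho = sqrt(19^2 + (-12)^2 + (-3)^2) = 22.6716
theta = atan2(-12, 19) = 327.7244 deg
phi = acos(-3/22.6716) = 97.6039 deg

rho = 22.6716, theta = 327.7244 deg, phi = 97.6039 deg


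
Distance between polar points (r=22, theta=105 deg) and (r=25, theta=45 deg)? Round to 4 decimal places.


d = sqrt(r1^2 + r2^2 - 2*r1*r2*cos(t2-t1))
d = sqrt(22^2 + 25^2 - 2*22*25*cos(45-105)) = 23.6432

23.6432


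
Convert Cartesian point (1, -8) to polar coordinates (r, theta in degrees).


r = sqrt(1^2 + (-8)^2) = 8.0623
theta = atan2(-8, 1) = 277.125 degrees

r = 8.0623, theta = 277.125 degrees


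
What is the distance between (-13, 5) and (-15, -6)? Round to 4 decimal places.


d = sqrt((-15--13)^2 + (-6-5)^2) = 11.1803

11.1803


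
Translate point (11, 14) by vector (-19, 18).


Translation: (x+dx, y+dy) = (11+-19, 14+18) = (-8, 32)

(-8, 32)


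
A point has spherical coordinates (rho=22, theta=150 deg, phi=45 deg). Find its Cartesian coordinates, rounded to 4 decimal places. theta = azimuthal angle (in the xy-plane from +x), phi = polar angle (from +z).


x = 22 * sin(45) * cos(150) = -13.4722
y = 22 * sin(45) * sin(150) = 7.7782
z = 22 * cos(45) = 15.5563

(-13.4722, 7.7782, 15.5563)


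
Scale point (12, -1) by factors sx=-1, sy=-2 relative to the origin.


Scaling: (x*sx, y*sy) = (12*-1, -1*-2) = (-12, 2)

(-12, 2)


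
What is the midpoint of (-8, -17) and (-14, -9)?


Midpoint = ((-8+-14)/2, (-17+-9)/2) = (-11, -13)

(-11, -13)


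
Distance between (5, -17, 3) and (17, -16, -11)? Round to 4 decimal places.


d = sqrt((17-5)^2 + (-16--17)^2 + (-11-3)^2) = 18.4662

18.4662


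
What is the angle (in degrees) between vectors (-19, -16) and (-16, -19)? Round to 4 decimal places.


dot = -19*-16 + -16*-19 = 608
|u| = 24.8395, |v| = 24.8395
cos(angle) = 0.9854
angle = 9.7982 degrees

9.7982 degrees


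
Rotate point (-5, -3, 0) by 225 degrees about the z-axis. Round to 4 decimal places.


x' = -5*cos(225) - -3*sin(225) = 1.4142
y' = -5*sin(225) + -3*cos(225) = 5.6569
z' = 0

(1.4142, 5.6569, 0)


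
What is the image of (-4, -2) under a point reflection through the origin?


Reflection through origin: (x, y) -> (-x, -y)
(-4, -2) -> (4, 2)

(4, 2)


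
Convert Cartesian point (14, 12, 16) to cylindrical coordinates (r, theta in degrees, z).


r = sqrt(14^2 + 12^2) = 18.4391
theta = atan2(12, 14) = 40.6013 deg
z = 16

r = 18.4391, theta = 40.6013 deg, z = 16


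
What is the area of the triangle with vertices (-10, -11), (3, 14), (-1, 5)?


Area = |x1(y2-y3) + x2(y3-y1) + x3(y1-y2)| / 2
= |-10*(14-5) + 3*(5--11) + -1*(-11-14)| / 2
= 8.5

8.5


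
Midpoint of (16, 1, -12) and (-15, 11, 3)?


Midpoint = ((16+-15)/2, (1+11)/2, (-12+3)/2) = (0.5, 6, -4.5)

(0.5, 6, -4.5)


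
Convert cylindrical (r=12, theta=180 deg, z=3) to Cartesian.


x = 12 * cos(180) = -12
y = 12 * sin(180) = 0
z = 3

(-12, 0, 3)


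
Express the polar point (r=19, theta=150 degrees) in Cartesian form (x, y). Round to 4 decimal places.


x = 19 * cos(150) = -16.4545
y = 19 * sin(150) = 9.5

(-16.4545, 9.5)


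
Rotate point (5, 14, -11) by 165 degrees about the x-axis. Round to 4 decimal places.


x' = 5
y' = 14*cos(165) - -11*sin(165) = -10.676
z' = 14*sin(165) + -11*cos(165) = 14.2487

(5, -10.676, 14.2487)


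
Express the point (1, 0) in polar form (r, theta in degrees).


r = sqrt(1^2 + 0^2) = 1
theta = atan2(0, 1) = 0 degrees

r = 1, theta = 0 degrees


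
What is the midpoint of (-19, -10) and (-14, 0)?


Midpoint = ((-19+-14)/2, (-10+0)/2) = (-16.5, -5)

(-16.5, -5)


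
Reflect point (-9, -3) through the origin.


Reflection through origin: (x, y) -> (-x, -y)
(-9, -3) -> (9, 3)

(9, 3)


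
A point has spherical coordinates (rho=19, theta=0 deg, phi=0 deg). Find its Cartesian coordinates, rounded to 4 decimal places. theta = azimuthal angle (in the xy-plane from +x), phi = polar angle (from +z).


x = 19 * sin(0) * cos(0) = 0
y = 19 * sin(0) * sin(0) = 0
z = 19 * cos(0) = 19

(0, 0, 19)


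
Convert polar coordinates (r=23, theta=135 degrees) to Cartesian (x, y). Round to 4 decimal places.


x = 23 * cos(135) = -16.2635
y = 23 * sin(135) = 16.2635

(-16.2635, 16.2635)


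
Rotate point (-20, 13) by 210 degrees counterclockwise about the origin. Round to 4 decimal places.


x' = -20*cos(210) - 13*sin(210) = 23.8205
y' = -20*sin(210) + 13*cos(210) = -1.2583

(23.8205, -1.2583)


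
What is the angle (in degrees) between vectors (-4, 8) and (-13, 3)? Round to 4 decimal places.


dot = -4*-13 + 8*3 = 76
|u| = 8.9443, |v| = 13.3417
cos(angle) = 0.6369
angle = 50.4403 degrees

50.4403 degrees


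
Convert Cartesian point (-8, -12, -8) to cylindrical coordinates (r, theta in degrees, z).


r = sqrt((-8)^2 + (-12)^2) = 14.4222
theta = atan2(-12, -8) = 236.3099 deg
z = -8

r = 14.4222, theta = 236.3099 deg, z = -8


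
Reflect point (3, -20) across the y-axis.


Reflection across y-axis: (x, y) -> (-x, y)
(3, -20) -> (-3, -20)

(-3, -20)


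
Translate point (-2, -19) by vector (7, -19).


Translation: (x+dx, y+dy) = (-2+7, -19+-19) = (5, -38)

(5, -38)


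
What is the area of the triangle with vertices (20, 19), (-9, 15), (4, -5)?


Area = |x1(y2-y3) + x2(y3-y1) + x3(y1-y2)| / 2
= |20*(15--5) + -9*(-5-19) + 4*(19-15)| / 2
= 316

316


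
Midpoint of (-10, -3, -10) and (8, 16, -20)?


Midpoint = ((-10+8)/2, (-3+16)/2, (-10+-20)/2) = (-1, 6.5, -15)

(-1, 6.5, -15)


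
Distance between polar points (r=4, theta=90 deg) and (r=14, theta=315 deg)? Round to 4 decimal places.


d = sqrt(r1^2 + r2^2 - 2*r1*r2*cos(t2-t1))
d = sqrt(4^2 + 14^2 - 2*4*14*cos(315-90)) = 17.0645

17.0645


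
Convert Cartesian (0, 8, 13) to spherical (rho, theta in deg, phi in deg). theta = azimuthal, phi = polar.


rho = sqrt(0^2 + 8^2 + 13^2) = 15.2643
theta = atan2(8, 0) = 90 deg
phi = acos(13/15.2643) = 31.6075 deg

rho = 15.2643, theta = 90 deg, phi = 31.6075 deg


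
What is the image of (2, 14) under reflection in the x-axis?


Reflection across x-axis: (x, y) -> (x, -y)
(2, 14) -> (2, -14)

(2, -14)


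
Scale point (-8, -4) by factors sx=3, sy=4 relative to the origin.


Scaling: (x*sx, y*sy) = (-8*3, -4*4) = (-24, -16)

(-24, -16)


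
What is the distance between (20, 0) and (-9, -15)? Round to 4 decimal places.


d = sqrt((-9-20)^2 + (-15-0)^2) = 32.6497

32.6497


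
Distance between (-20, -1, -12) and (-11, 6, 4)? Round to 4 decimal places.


d = sqrt((-11--20)^2 + (6--1)^2 + (4--12)^2) = 19.6469

19.6469


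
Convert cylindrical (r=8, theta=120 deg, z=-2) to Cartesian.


x = 8 * cos(120) = -4
y = 8 * sin(120) = 6.9282
z = -2

(-4, 6.9282, -2)


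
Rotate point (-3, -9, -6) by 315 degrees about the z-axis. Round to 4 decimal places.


x' = -3*cos(315) - -9*sin(315) = -8.4853
y' = -3*sin(315) + -9*cos(315) = -4.2426
z' = -6

(-8.4853, -4.2426, -6)


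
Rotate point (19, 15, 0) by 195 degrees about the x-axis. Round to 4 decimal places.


x' = 19
y' = 15*cos(195) - 0*sin(195) = -14.4889
z' = 15*sin(195) + 0*cos(195) = -3.8823

(19, -14.4889, -3.8823)


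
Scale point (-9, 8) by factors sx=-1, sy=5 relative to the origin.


Scaling: (x*sx, y*sy) = (-9*-1, 8*5) = (9, 40)

(9, 40)


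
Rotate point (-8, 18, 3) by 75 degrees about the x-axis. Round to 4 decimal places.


x' = -8
y' = 18*cos(75) - 3*sin(75) = 1.761
z' = 18*sin(75) + 3*cos(75) = 18.1631

(-8, 1.761, 18.1631)


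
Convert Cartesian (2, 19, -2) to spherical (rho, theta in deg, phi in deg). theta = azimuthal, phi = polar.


rho = sqrt(2^2 + 19^2 + (-2)^2) = 19.2094
theta = atan2(19, 2) = 83.991 deg
phi = acos(-2/19.2094) = 95.9762 deg

rho = 19.2094, theta = 83.991 deg, phi = 95.9762 deg


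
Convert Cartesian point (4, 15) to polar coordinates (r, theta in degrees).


r = sqrt(4^2 + 15^2) = 15.5242
theta = atan2(15, 4) = 75.0686 degrees

r = 15.5242, theta = 75.0686 degrees


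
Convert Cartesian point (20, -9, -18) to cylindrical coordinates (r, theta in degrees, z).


r = sqrt(20^2 + (-9)^2) = 21.9317
theta = atan2(-9, 20) = 335.7723 deg
z = -18

r = 21.9317, theta = 335.7723 deg, z = -18


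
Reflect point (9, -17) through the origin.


Reflection through origin: (x, y) -> (-x, -y)
(9, -17) -> (-9, 17)

(-9, 17)


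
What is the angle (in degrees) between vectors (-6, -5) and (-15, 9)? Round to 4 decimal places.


dot = -6*-15 + -5*9 = 45
|u| = 7.8102, |v| = 17.4929
cos(angle) = 0.3294
angle = 70.7693 degrees

70.7693 degrees


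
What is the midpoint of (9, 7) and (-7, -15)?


Midpoint = ((9+-7)/2, (7+-15)/2) = (1, -4)

(1, -4)


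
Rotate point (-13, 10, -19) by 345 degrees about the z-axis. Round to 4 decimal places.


x' = -13*cos(345) - 10*sin(345) = -9.9688
y' = -13*sin(345) + 10*cos(345) = 13.0239
z' = -19

(-9.9688, 13.0239, -19)


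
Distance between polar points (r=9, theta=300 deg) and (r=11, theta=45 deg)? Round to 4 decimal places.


d = sqrt(r1^2 + r2^2 - 2*r1*r2*cos(t2-t1))
d = sqrt(9^2 + 11^2 - 2*9*11*cos(45-300)) = 15.9137

15.9137


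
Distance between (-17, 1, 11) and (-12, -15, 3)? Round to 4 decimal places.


d = sqrt((-12--17)^2 + (-15-1)^2 + (3-11)^2) = 18.5742

18.5742


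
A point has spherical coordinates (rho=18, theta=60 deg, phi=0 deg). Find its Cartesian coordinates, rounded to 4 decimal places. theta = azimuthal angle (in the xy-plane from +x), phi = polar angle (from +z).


x = 18 * sin(0) * cos(60) = 0
y = 18 * sin(0) * sin(60) = 0
z = 18 * cos(0) = 18

(0, 0, 18)


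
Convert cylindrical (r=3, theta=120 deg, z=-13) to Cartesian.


x = 3 * cos(120) = -1.5
y = 3 * sin(120) = 2.5981
z = -13

(-1.5, 2.5981, -13)


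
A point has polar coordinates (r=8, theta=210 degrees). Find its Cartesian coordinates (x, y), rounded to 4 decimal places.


x = 8 * cos(210) = -6.9282
y = 8 * sin(210) = -4

(-6.9282, -4)


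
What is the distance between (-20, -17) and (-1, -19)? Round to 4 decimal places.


d = sqrt((-1--20)^2 + (-19--17)^2) = 19.105

19.105


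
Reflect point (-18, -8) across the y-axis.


Reflection across y-axis: (x, y) -> (-x, y)
(-18, -8) -> (18, -8)

(18, -8)


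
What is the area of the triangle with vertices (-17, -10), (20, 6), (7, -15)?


Area = |x1(y2-y3) + x2(y3-y1) + x3(y1-y2)| / 2
= |-17*(6--15) + 20*(-15--10) + 7*(-10-6)| / 2
= 284.5

284.5


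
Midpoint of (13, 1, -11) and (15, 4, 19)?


Midpoint = ((13+15)/2, (1+4)/2, (-11+19)/2) = (14, 2.5, 4)

(14, 2.5, 4)


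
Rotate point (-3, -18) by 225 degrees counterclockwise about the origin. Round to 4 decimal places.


x' = -3*cos(225) - -18*sin(225) = -10.6066
y' = -3*sin(225) + -18*cos(225) = 14.8492

(-10.6066, 14.8492)


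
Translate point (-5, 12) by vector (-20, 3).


Translation: (x+dx, y+dy) = (-5+-20, 12+3) = (-25, 15)

(-25, 15)


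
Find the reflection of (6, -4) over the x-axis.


Reflection across x-axis: (x, y) -> (x, -y)
(6, -4) -> (6, 4)

(6, 4)


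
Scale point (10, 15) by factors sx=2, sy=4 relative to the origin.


Scaling: (x*sx, y*sy) = (10*2, 15*4) = (20, 60)

(20, 60)


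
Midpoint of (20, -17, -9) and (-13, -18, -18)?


Midpoint = ((20+-13)/2, (-17+-18)/2, (-9+-18)/2) = (3.5, -17.5, -13.5)

(3.5, -17.5, -13.5)


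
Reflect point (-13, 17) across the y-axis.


Reflection across y-axis: (x, y) -> (-x, y)
(-13, 17) -> (13, 17)

(13, 17)


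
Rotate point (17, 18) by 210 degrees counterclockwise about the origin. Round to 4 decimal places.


x' = 17*cos(210) - 18*sin(210) = -5.7224
y' = 17*sin(210) + 18*cos(210) = -24.0885

(-5.7224, -24.0885)


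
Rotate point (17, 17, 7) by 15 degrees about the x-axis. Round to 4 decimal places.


x' = 17
y' = 17*cos(15) - 7*sin(15) = 14.609
z' = 17*sin(15) + 7*cos(15) = 11.1614

(17, 14.609, 11.1614)


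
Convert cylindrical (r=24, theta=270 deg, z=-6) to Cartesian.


x = 24 * cos(270) = 0
y = 24 * sin(270) = -24
z = -6

(0, -24, -6)


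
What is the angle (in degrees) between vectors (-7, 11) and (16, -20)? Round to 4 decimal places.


dot = -7*16 + 11*-20 = -332
|u| = 13.0384, |v| = 25.6125
cos(angle) = -0.9942
angle = 173.8114 degrees

173.8114 degrees


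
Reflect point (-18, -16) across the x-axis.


Reflection across x-axis: (x, y) -> (x, -y)
(-18, -16) -> (-18, 16)

(-18, 16)


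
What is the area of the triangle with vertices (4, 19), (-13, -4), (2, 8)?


Area = |x1(y2-y3) + x2(y3-y1) + x3(y1-y2)| / 2
= |4*(-4-8) + -13*(8-19) + 2*(19--4)| / 2
= 70.5

70.5


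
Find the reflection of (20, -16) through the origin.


Reflection through origin: (x, y) -> (-x, -y)
(20, -16) -> (-20, 16)

(-20, 16)


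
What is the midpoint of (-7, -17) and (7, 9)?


Midpoint = ((-7+7)/2, (-17+9)/2) = (0, -4)

(0, -4)


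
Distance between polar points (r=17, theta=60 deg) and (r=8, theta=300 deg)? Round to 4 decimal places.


d = sqrt(r1^2 + r2^2 - 2*r1*r2*cos(t2-t1))
d = sqrt(17^2 + 8^2 - 2*17*8*cos(300-60)) = 22.1133

22.1133


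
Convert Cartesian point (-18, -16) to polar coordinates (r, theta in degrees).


r = sqrt((-18)^2 + (-16)^2) = 24.0832
theta = atan2(-16, -18) = 221.6335 degrees

r = 24.0832, theta = 221.6335 degrees


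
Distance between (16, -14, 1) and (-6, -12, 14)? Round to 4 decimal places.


d = sqrt((-6-16)^2 + (-12--14)^2 + (14-1)^2) = 25.632

25.632


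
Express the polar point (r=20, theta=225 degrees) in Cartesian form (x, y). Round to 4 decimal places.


x = 20 * cos(225) = -14.1421
y = 20 * sin(225) = -14.1421

(-14.1421, -14.1421)


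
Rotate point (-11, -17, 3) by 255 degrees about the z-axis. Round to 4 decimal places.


x' = -11*cos(255) - -17*sin(255) = -13.5737
y' = -11*sin(255) + -17*cos(255) = 15.0251
z' = 3

(-13.5737, 15.0251, 3)


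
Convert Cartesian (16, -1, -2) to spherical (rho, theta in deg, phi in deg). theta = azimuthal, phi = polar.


rho = sqrt(16^2 + (-1)^2 + (-2)^2) = 16.1555
theta = atan2(-1, 16) = 356.4237 deg
phi = acos(-2/16.1555) = 97.1113 deg

rho = 16.1555, theta = 356.4237 deg, phi = 97.1113 deg


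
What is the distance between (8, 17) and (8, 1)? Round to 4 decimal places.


d = sqrt((8-8)^2 + (1-17)^2) = 16

16


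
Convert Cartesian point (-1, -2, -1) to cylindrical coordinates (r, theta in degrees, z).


r = sqrt((-1)^2 + (-2)^2) = 2.2361
theta = atan2(-2, -1) = 243.4349 deg
z = -1

r = 2.2361, theta = 243.4349 deg, z = -1


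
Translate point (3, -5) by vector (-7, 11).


Translation: (x+dx, y+dy) = (3+-7, -5+11) = (-4, 6)

(-4, 6)


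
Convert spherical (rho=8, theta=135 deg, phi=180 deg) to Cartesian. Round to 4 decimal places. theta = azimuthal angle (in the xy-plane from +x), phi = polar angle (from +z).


x = 8 * sin(180) * cos(135) = 0
y = 8 * sin(180) * sin(135) = 0
z = 8 * cos(180) = -8

(0, 0, -8)


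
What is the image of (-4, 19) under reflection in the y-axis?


Reflection across y-axis: (x, y) -> (-x, y)
(-4, 19) -> (4, 19)

(4, 19)


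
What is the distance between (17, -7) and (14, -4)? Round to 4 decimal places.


d = sqrt((14-17)^2 + (-4--7)^2) = 4.2426

4.2426


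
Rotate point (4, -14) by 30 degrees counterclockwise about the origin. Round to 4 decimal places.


x' = 4*cos(30) - -14*sin(30) = 10.4641
y' = 4*sin(30) + -14*cos(30) = -10.1244

(10.4641, -10.1244)


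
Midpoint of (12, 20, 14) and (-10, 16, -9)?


Midpoint = ((12+-10)/2, (20+16)/2, (14+-9)/2) = (1, 18, 2.5)

(1, 18, 2.5)


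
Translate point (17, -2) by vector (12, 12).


Translation: (x+dx, y+dy) = (17+12, -2+12) = (29, 10)

(29, 10)


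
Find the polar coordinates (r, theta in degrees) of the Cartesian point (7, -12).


r = sqrt(7^2 + (-12)^2) = 13.8924
theta = atan2(-12, 7) = 300.2564 degrees

r = 13.8924, theta = 300.2564 degrees


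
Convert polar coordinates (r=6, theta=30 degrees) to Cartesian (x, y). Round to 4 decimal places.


x = 6 * cos(30) = 5.1962
y = 6 * sin(30) = 3

(5.1962, 3)


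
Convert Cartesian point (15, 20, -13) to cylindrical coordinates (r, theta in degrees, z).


r = sqrt(15^2 + 20^2) = 25
theta = atan2(20, 15) = 53.1301 deg
z = -13

r = 25, theta = 53.1301 deg, z = -13


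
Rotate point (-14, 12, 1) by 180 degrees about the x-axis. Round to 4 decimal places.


x' = -14
y' = 12*cos(180) - 1*sin(180) = -12
z' = 12*sin(180) + 1*cos(180) = -1

(-14, -12, -1)


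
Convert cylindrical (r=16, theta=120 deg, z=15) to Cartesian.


x = 16 * cos(120) = -8
y = 16 * sin(120) = 13.8564
z = 15

(-8, 13.8564, 15)


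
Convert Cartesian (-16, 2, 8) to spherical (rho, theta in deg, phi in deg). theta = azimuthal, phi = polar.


rho = sqrt((-16)^2 + 2^2 + 8^2) = 18
theta = atan2(2, -16) = 172.875 deg
phi = acos(8/18) = 63.6122 deg

rho = 18, theta = 172.875 deg, phi = 63.6122 deg


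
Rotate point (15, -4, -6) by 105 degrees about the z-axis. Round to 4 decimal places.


x' = 15*cos(105) - -4*sin(105) = -0.0186
y' = 15*sin(105) + -4*cos(105) = 15.5242
z' = -6

(-0.0186, 15.5242, -6)


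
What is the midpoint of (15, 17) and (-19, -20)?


Midpoint = ((15+-19)/2, (17+-20)/2) = (-2, -1.5)

(-2, -1.5)


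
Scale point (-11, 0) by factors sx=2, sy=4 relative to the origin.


Scaling: (x*sx, y*sy) = (-11*2, 0*4) = (-22, 0)

(-22, 0)


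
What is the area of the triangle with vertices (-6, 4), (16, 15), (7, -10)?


Area = |x1(y2-y3) + x2(y3-y1) + x3(y1-y2)| / 2
= |-6*(15--10) + 16*(-10-4) + 7*(4-15)| / 2
= 225.5

225.5


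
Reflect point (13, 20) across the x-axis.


Reflection across x-axis: (x, y) -> (x, -y)
(13, 20) -> (13, -20)

(13, -20)


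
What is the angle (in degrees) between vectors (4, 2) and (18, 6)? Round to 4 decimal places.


dot = 4*18 + 2*6 = 84
|u| = 4.4721, |v| = 18.9737
cos(angle) = 0.9899
angle = 8.1301 degrees

8.1301 degrees


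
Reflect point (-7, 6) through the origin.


Reflection through origin: (x, y) -> (-x, -y)
(-7, 6) -> (7, -6)

(7, -6)


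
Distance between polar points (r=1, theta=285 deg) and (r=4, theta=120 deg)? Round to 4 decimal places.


d = sqrt(r1^2 + r2^2 - 2*r1*r2*cos(t2-t1))
d = sqrt(1^2 + 4^2 - 2*1*4*cos(120-285)) = 4.9727

4.9727


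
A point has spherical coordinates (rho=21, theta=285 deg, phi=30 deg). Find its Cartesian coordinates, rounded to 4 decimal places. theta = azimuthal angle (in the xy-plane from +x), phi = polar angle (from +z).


x = 21 * sin(30) * cos(285) = 2.7176
y = 21 * sin(30) * sin(285) = -10.1422
z = 21 * cos(30) = 18.1865

(2.7176, -10.1422, 18.1865)


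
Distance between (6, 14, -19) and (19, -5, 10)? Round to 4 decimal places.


d = sqrt((19-6)^2 + (-5-14)^2 + (10--19)^2) = 37.027

37.027


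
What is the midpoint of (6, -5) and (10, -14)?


Midpoint = ((6+10)/2, (-5+-14)/2) = (8, -9.5)

(8, -9.5)


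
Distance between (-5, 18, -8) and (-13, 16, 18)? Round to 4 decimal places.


d = sqrt((-13--5)^2 + (16-18)^2 + (18--8)^2) = 27.2764

27.2764


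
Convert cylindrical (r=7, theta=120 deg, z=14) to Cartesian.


x = 7 * cos(120) = -3.5
y = 7 * sin(120) = 6.0622
z = 14

(-3.5, 6.0622, 14)


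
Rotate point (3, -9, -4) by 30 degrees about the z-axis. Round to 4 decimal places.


x' = 3*cos(30) - -9*sin(30) = 7.0981
y' = 3*sin(30) + -9*cos(30) = -6.2942
z' = -4

(7.0981, -6.2942, -4)


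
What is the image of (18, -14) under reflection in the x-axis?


Reflection across x-axis: (x, y) -> (x, -y)
(18, -14) -> (18, 14)

(18, 14)


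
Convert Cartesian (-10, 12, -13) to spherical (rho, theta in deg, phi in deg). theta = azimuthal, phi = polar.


rho = sqrt((-10)^2 + 12^2 + (-13)^2) = 20.3224
theta = atan2(12, -10) = 129.8056 deg
phi = acos(-13/20.3224) = 129.7686 deg

rho = 20.3224, theta = 129.8056 deg, phi = 129.7686 deg


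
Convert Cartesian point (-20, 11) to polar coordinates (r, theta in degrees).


r = sqrt((-20)^2 + 11^2) = 22.8254
theta = atan2(11, -20) = 151.1892 degrees

r = 22.8254, theta = 151.1892 degrees


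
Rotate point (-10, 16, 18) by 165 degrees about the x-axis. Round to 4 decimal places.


x' = -10
y' = 16*cos(165) - 18*sin(165) = -20.1136
z' = 16*sin(165) + 18*cos(165) = -13.2456

(-10, -20.1136, -13.2456)


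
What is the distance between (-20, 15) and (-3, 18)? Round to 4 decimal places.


d = sqrt((-3--20)^2 + (18-15)^2) = 17.2627

17.2627


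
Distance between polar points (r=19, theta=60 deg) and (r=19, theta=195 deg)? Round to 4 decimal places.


d = sqrt(r1^2 + r2^2 - 2*r1*r2*cos(t2-t1))
d = sqrt(19^2 + 19^2 - 2*19*19*cos(195-60)) = 35.1074

35.1074


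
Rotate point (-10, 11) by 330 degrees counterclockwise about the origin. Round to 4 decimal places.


x' = -10*cos(330) - 11*sin(330) = -3.1603
y' = -10*sin(330) + 11*cos(330) = 14.5263

(-3.1603, 14.5263)


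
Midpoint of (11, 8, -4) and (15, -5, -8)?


Midpoint = ((11+15)/2, (8+-5)/2, (-4+-8)/2) = (13, 1.5, -6)

(13, 1.5, -6)


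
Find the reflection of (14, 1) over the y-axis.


Reflection across y-axis: (x, y) -> (-x, y)
(14, 1) -> (-14, 1)

(-14, 1)


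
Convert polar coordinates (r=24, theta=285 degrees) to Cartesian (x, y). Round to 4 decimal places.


x = 24 * cos(285) = 6.2117
y = 24 * sin(285) = -23.1822

(6.2117, -23.1822)


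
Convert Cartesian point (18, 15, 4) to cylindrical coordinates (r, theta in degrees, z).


r = sqrt(18^2 + 15^2) = 23.4307
theta = atan2(15, 18) = 39.8056 deg
z = 4

r = 23.4307, theta = 39.8056 deg, z = 4


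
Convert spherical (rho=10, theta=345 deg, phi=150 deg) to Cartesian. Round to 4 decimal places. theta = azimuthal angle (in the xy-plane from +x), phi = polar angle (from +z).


x = 10 * sin(150) * cos(345) = 4.8296
y = 10 * sin(150) * sin(345) = -1.2941
z = 10 * cos(150) = -8.6603

(4.8296, -1.2941, -8.6603)


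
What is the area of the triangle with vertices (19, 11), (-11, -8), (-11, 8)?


Area = |x1(y2-y3) + x2(y3-y1) + x3(y1-y2)| / 2
= |19*(-8-8) + -11*(8-11) + -11*(11--8)| / 2
= 240

240


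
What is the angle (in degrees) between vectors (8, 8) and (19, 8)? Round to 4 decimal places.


dot = 8*19 + 8*8 = 216
|u| = 11.3137, |v| = 20.6155
cos(angle) = 0.9261
angle = 22.1663 degrees

22.1663 degrees


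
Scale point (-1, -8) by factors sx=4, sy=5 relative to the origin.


Scaling: (x*sx, y*sy) = (-1*4, -8*5) = (-4, -40)

(-4, -40)


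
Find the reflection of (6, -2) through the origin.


Reflection through origin: (x, y) -> (-x, -y)
(6, -2) -> (-6, 2)

(-6, 2)


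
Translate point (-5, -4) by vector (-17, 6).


Translation: (x+dx, y+dy) = (-5+-17, -4+6) = (-22, 2)

(-22, 2)


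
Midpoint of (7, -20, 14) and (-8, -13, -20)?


Midpoint = ((7+-8)/2, (-20+-13)/2, (14+-20)/2) = (-0.5, -16.5, -3)

(-0.5, -16.5, -3)


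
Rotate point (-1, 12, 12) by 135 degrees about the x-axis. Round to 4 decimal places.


x' = -1
y' = 12*cos(135) - 12*sin(135) = -16.9706
z' = 12*sin(135) + 12*cos(135) = 0

(-1, -16.9706, 0)


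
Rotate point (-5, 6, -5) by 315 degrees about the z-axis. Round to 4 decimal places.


x' = -5*cos(315) - 6*sin(315) = 0.7071
y' = -5*sin(315) + 6*cos(315) = 7.7782
z' = -5

(0.7071, 7.7782, -5)


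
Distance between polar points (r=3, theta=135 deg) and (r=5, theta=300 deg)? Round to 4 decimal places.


d = sqrt(r1^2 + r2^2 - 2*r1*r2*cos(t2-t1))
d = sqrt(3^2 + 5^2 - 2*3*5*cos(300-135)) = 7.9359

7.9359


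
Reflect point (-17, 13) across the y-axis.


Reflection across y-axis: (x, y) -> (-x, y)
(-17, 13) -> (17, 13)

(17, 13)


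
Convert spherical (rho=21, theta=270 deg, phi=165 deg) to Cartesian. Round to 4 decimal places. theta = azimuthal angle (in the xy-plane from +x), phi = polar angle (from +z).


x = 21 * sin(165) * cos(270) = 0
y = 21 * sin(165) * sin(270) = -5.4352
z = 21 * cos(165) = -20.2844

(0, -5.4352, -20.2844)


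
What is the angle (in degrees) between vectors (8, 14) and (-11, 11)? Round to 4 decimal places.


dot = 8*-11 + 14*11 = 66
|u| = 16.1245, |v| = 15.5563
cos(angle) = 0.2631
angle = 74.7449 degrees

74.7449 degrees


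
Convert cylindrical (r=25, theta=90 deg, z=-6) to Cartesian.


x = 25 * cos(90) = 0
y = 25 * sin(90) = 25
z = -6

(0, 25, -6)


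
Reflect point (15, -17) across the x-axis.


Reflection across x-axis: (x, y) -> (x, -y)
(15, -17) -> (15, 17)

(15, 17)


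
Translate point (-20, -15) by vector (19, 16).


Translation: (x+dx, y+dy) = (-20+19, -15+16) = (-1, 1)

(-1, 1)


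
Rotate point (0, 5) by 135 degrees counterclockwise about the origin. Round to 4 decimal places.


x' = 0*cos(135) - 5*sin(135) = -3.5355
y' = 0*sin(135) + 5*cos(135) = -3.5355

(-3.5355, -3.5355)


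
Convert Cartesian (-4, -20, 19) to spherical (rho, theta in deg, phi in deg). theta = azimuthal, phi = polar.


rho = sqrt((-4)^2 + (-20)^2 + 19^2) = 27.8747
theta = atan2(-20, -4) = 258.6901 deg
phi = acos(19/27.8747) = 47.0295 deg

rho = 27.8747, theta = 258.6901 deg, phi = 47.0295 deg


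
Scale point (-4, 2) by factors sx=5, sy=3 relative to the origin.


Scaling: (x*sx, y*sy) = (-4*5, 2*3) = (-20, 6)

(-20, 6)


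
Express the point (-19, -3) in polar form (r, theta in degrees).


r = sqrt((-19)^2 + (-3)^2) = 19.2354
theta = atan2(-3, -19) = 188.9726 degrees

r = 19.2354, theta = 188.9726 degrees


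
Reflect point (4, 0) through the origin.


Reflection through origin: (x, y) -> (-x, -y)
(4, 0) -> (-4, 0)

(-4, 0)


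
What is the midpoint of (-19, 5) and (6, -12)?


Midpoint = ((-19+6)/2, (5+-12)/2) = (-6.5, -3.5)

(-6.5, -3.5)


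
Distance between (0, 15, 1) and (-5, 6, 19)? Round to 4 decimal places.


d = sqrt((-5-0)^2 + (6-15)^2 + (19-1)^2) = 20.7364

20.7364


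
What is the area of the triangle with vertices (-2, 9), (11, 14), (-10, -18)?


Area = |x1(y2-y3) + x2(y3-y1) + x3(y1-y2)| / 2
= |-2*(14--18) + 11*(-18-9) + -10*(9-14)| / 2
= 155.5

155.5


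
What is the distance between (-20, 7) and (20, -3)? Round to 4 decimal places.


d = sqrt((20--20)^2 + (-3-7)^2) = 41.2311

41.2311


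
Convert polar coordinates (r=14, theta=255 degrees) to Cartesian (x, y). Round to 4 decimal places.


x = 14 * cos(255) = -3.6235
y = 14 * sin(255) = -13.523

(-3.6235, -13.523)


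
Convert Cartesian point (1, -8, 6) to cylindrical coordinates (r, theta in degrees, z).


r = sqrt(1^2 + (-8)^2) = 8.0623
theta = atan2(-8, 1) = 277.125 deg
z = 6

r = 8.0623, theta = 277.125 deg, z = 6


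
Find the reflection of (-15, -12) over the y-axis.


Reflection across y-axis: (x, y) -> (-x, y)
(-15, -12) -> (15, -12)

(15, -12)


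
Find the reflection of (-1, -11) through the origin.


Reflection through origin: (x, y) -> (-x, -y)
(-1, -11) -> (1, 11)

(1, 11)


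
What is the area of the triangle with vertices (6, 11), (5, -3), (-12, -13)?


Area = |x1(y2-y3) + x2(y3-y1) + x3(y1-y2)| / 2
= |6*(-3--13) + 5*(-13-11) + -12*(11--3)| / 2
= 114

114


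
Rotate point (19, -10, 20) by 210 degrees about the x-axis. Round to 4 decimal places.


x' = 19
y' = -10*cos(210) - 20*sin(210) = 18.6603
z' = -10*sin(210) + 20*cos(210) = -12.3205

(19, 18.6603, -12.3205)


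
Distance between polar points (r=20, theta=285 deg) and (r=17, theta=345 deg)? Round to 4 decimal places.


d = sqrt(r1^2 + r2^2 - 2*r1*r2*cos(t2-t1))
d = sqrt(20^2 + 17^2 - 2*20*17*cos(345-285)) = 18.6815

18.6815


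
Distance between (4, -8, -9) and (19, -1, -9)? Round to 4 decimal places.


d = sqrt((19-4)^2 + (-1--8)^2 + (-9--9)^2) = 16.5529

16.5529


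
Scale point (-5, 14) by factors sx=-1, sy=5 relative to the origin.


Scaling: (x*sx, y*sy) = (-5*-1, 14*5) = (5, 70)

(5, 70)


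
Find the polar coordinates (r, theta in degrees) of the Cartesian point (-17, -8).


r = sqrt((-17)^2 + (-8)^2) = 18.7883
theta = atan2(-8, -17) = 205.2011 degrees

r = 18.7883, theta = 205.2011 degrees


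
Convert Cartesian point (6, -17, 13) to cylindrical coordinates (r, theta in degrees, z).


r = sqrt(6^2 + (-17)^2) = 18.0278
theta = atan2(-17, 6) = 289.44 deg
z = 13

r = 18.0278, theta = 289.44 deg, z = 13


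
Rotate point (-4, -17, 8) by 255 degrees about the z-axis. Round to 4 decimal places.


x' = -4*cos(255) - -17*sin(255) = -15.3855
y' = -4*sin(255) + -17*cos(255) = 8.2636
z' = 8

(-15.3855, 8.2636, 8)


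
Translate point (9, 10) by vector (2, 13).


Translation: (x+dx, y+dy) = (9+2, 10+13) = (11, 23)

(11, 23)


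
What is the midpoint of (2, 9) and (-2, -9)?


Midpoint = ((2+-2)/2, (9+-9)/2) = (0, 0)

(0, 0)


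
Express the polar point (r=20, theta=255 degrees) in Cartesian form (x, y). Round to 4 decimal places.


x = 20 * cos(255) = -5.1764
y = 20 * sin(255) = -19.3185

(-5.1764, -19.3185)


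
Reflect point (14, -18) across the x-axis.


Reflection across x-axis: (x, y) -> (x, -y)
(14, -18) -> (14, 18)

(14, 18)


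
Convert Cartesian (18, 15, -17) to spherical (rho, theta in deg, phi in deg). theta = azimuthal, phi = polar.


rho = sqrt(18^2 + 15^2 + (-17)^2) = 28.9482
theta = atan2(15, 18) = 39.8056 deg
phi = acos(-17/28.9482) = 125.9625 deg

rho = 28.9482, theta = 39.8056 deg, phi = 125.9625 deg


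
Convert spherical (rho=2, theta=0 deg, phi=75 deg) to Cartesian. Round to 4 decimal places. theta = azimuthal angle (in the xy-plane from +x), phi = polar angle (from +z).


x = 2 * sin(75) * cos(0) = 1.9319
y = 2 * sin(75) * sin(0) = 0
z = 2 * cos(75) = 0.5176

(1.9319, 0, 0.5176)


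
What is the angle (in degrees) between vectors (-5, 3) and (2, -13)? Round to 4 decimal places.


dot = -5*2 + 3*-13 = -49
|u| = 5.831, |v| = 13.1529
cos(angle) = -0.6389
angle = 129.7099 degrees

129.7099 degrees


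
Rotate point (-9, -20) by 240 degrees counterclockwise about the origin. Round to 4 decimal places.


x' = -9*cos(240) - -20*sin(240) = -12.8205
y' = -9*sin(240) + -20*cos(240) = 17.7942

(-12.8205, 17.7942)


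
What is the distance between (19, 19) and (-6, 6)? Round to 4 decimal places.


d = sqrt((-6-19)^2 + (6-19)^2) = 28.178

28.178


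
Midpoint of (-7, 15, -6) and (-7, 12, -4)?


Midpoint = ((-7+-7)/2, (15+12)/2, (-6+-4)/2) = (-7, 13.5, -5)

(-7, 13.5, -5)


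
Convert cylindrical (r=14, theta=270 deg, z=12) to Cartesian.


x = 14 * cos(270) = 0
y = 14 * sin(270) = -14
z = 12

(0, -14, 12)


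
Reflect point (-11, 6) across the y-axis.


Reflection across y-axis: (x, y) -> (-x, y)
(-11, 6) -> (11, 6)

(11, 6)


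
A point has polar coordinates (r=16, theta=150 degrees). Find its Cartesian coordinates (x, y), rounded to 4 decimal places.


x = 16 * cos(150) = -13.8564
y = 16 * sin(150) = 8

(-13.8564, 8)


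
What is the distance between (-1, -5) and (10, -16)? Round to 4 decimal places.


d = sqrt((10--1)^2 + (-16--5)^2) = 15.5563

15.5563
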